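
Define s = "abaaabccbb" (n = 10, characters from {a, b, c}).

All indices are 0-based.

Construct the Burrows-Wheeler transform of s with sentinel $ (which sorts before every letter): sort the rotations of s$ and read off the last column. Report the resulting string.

rank  rotation     last
    0  $abaaabccbb  b
    1  aaabccbb$ab  b
    2  aabccbb$aba  a
    3  abaaabccbb$  $
    4  abccbb$abaa  a
    5  b$abaaabccb  b
    6  baaabccbb$a  a
    7  bb$abaaabcc  c
    8  bccbb$abaaa  a
    9  cbb$abaaabc  c
   10  ccbb$abaaab  b

bba$abacacb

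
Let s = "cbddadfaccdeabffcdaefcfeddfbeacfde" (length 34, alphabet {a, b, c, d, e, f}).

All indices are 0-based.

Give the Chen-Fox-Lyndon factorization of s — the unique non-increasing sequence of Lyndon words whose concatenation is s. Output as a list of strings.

emit factor 1: 'c' (i=0, period=1)
emit factor 2: 'bdd' (i=1, period=3)
emit factor 3: 'adf' (i=4, period=3)
emit factor 4: 'accde' (i=7, period=5)
emit factor 5: 'abffcdaefcfeddfbeacfde' (i=12, period=22)

["c", "bdd", "adf", "accde", "abffcdaefcfeddfbeacfde"]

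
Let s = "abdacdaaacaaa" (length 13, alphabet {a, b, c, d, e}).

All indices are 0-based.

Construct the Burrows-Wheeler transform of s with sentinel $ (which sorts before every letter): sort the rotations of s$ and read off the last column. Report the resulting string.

aaacda$adaaacb

rank  rotation        last
    0  $abdacdaaacaaa  a
    1  a$abdacdaaacaa  a
    2  aa$abdacdaaaca  a
    3  aaa$abdacdaaac  c
    4  aaacaaa$abdacd  d
    5  aacaaa$abdacda  a
    6  abdacdaaacaaa$  $
    7  acaaa$abdacdaa  a
    8  acdaaacaaa$abd  d
    9  bdacdaaacaaa$a  a
   10  caaa$abdacdaaa  a
   11  cdaaacaaa$abda  a
   12  daaacaaa$abdac  c
   13  dacdaaacaaa$ab  b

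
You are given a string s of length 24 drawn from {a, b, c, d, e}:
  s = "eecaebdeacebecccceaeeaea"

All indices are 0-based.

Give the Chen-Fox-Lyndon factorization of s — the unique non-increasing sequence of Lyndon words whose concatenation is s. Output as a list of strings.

["e", "e", "c", "aebde", "acebecccceaeeae", "a"]

emit factor 1: 'e' (i=0, period=1)
emit factor 2: 'e' (i=1, period=1)
emit factor 3: 'c' (i=2, period=1)
emit factor 4: 'aebde' (i=3, period=5)
emit factor 5: 'acebecccceaeeae' (i=8, period=15)
emit factor 6: 'a' (i=23, period=1)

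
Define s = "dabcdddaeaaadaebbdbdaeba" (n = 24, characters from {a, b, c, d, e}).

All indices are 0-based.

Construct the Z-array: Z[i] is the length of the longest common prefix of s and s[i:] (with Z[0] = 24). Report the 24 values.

Z[0]=24
i=1: fresh scan; Z[1]=0
i=2: fresh scan; Z[2]=0
i=3: fresh scan; Z[3]=0
i=4: fresh scan; Z[4]=1 scan→box=[4,5)
i=5: fresh scan; Z[5]=1 scan→box=[5,6)
i=6: fresh scan; Z[6]=2 scan→box=[6,8)
i=7: min(r-i=1, Z[1]=0)=0; Z[7]=0
i=8: fresh scan; Z[8]=0
i=9: fresh scan; Z[9]=0
i=10: fresh scan; Z[10]=0
i=11: fresh scan; Z[11]=0
i=12: fresh scan; Z[12]=2 scan→box=[12,14)
i=13: min(r-i=1, Z[1]=0)=0; Z[13]=0
i=14: fresh scan; Z[14]=0
i=15: fresh scan; Z[15]=0
i=16: fresh scan; Z[16]=0
i=17: fresh scan; Z[17]=1 scan→box=[17,18)
i=18: fresh scan; Z[18]=0
i=19: fresh scan; Z[19]=2 scan→box=[19,21)
i=20: min(r-i=1, Z[1]=0)=0; Z[20]=0
i=21: fresh scan; Z[21]=0
i=22: fresh scan; Z[22]=0
i=23: fresh scan; Z[23]=0

[24, 0, 0, 0, 1, 1, 2, 0, 0, 0, 0, 0, 2, 0, 0, 0, 0, 1, 0, 2, 0, 0, 0, 0]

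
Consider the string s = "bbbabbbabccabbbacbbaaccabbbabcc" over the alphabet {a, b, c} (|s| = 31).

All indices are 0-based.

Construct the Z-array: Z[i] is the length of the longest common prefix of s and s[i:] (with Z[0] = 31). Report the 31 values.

[31, 2, 1, 0, 5, 2, 1, 0, 1, 0, 0, 0, 4, 2, 1, 0, 0, 2, 1, 0, 0, 0, 0, 0, 5, 2, 1, 0, 1, 0, 0]

Z[0]=31
i=1: i≥r, start 0; Z[1]=2 grow→box=[1,3)
i=2: min(r-i=1, Z[1]=2)=1; Z[2]=1
i=3: i≥r, start 0; Z[3]=0
i=4: i≥r, start 0; Z[4]=5 grow→box=[4,9)
i=5: min(r-i=4, Z[1]=2)=2; Z[5]=2
i=6: min(r-i=3, Z[2]=1)=1; Z[6]=1
i=7: min(r-i=2, Z[3]=0)=0; Z[7]=0
i=8: min(r-i=1, Z[4]=5)=1; Z[8]=1
i=9: i≥r, start 0; Z[9]=0
i=10: i≥r, start 0; Z[10]=0
i=11: i≥r, start 0; Z[11]=0
i=12: i≥r, start 0; Z[12]=4 grow→box=[12,16)
i=13: min(r-i=3, Z[1]=2)=2; Z[13]=2
i=14: min(r-i=2, Z[2]=1)=1; Z[14]=1
i=15: min(r-i=1, Z[3]=0)=0; Z[15]=0
i=16: i≥r, start 0; Z[16]=0
i=17: i≥r, start 0; Z[17]=2 grow→box=[17,19)
i=18: min(r-i=1, Z[1]=2)=1; Z[18]=1
i=19: i≥r, start 0; Z[19]=0
i=20: i≥r, start 0; Z[20]=0
i=21: i≥r, start 0; Z[21]=0
i=22: i≥r, start 0; Z[22]=0
i=23: i≥r, start 0; Z[23]=0
i=24: i≥r, start 0; Z[24]=5 grow→box=[24,29)
i=25: min(r-i=4, Z[1]=2)=2; Z[25]=2
i=26: min(r-i=3, Z[2]=1)=1; Z[26]=1
i=27: min(r-i=2, Z[3]=0)=0; Z[27]=0
i=28: min(r-i=1, Z[4]=5)=1; Z[28]=1
i=29: i≥r, start 0; Z[29]=0
i=30: i≥r, start 0; Z[30]=0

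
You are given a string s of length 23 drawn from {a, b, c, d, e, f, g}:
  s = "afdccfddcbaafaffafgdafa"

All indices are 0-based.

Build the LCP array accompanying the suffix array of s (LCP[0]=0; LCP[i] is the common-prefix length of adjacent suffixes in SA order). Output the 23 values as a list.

rank→(start, suffix):
  0 → (22, 'a')
  1 → (10, 'aafaffafgdafa')
  2 → (20, 'afa')
  3 → (11, 'afaffafgdafa')
  4 → (0, 'afdccfddcbaafaffafgdafa')
  5 → (13, 'affafgdafa')
  6 → (16, 'afgdafa')
  7 → (9, 'baafaffafgdafa')
  8 → (8, 'cbaafaffafgdafa')
  9 → (3, 'ccfddcbaafaffafgdafa')
  10 → (4, 'cfddcbaafaffafgdafa')
  11 → (19, 'dafa')
  12 → (7, 'dcbaafaffafgdafa')
  13 → (2, 'dccfddcbaafaffafgdafa')
  14 → (6, 'ddcbaafaffafgdafa')
  15 → (21, 'fa')
  16 → (12, 'faffafgdafa')
  17 → (15, 'fafgdafa')
  18 → (1, 'fdccfddcbaafaffafgdafa')
  19 → (5, 'fddcbaafaffafgdafa')
  20 → (14, 'ffafgdafa')
  21 → (17, 'fgdafa')
  22 → (18, 'gdafa')

SA = [22, 10, 20, 11, 0, 13, 16, 9, 8, 3, 4, 19, 7, 2, 6, 21, 12, 15, 1, 5, 14, 17, 18]
[i] adj suffixes → lcp
  [1] 22/10 → 1 ('a')
  [2] 10/20 → 1 ('a')
  [3] 20/11 → 3 ('afa')
  [4] 11/0 → 2 ('af')
  [5] 0/13 → 2 ('af')
  [6] 13/16 → 2 ('af')
  [7] 16/9 → 0 ('')
  [8] 9/8 → 0 ('')
  [9] 8/3 → 1 ('c')
  [10] 3/4 → 1 ('c')
  [11] 4/19 → 0 ('')
  [12] 19/7 → 1 ('d')
  [13] 7/2 → 2 ('dc')
  [14] 2/6 → 1 ('d')
  [15] 6/21 → 0 ('')
  [16] 21/12 → 2 ('fa')
  [17] 12/15 → 3 ('faf')
  [18] 15/1 → 1 ('f')
  [19] 1/5 → 2 ('fd')
  [20] 5/14 → 1 ('f')
  [21] 14/17 → 1 ('f')
  [22] 17/18 → 0 ('')

[0, 1, 1, 3, 2, 2, 2, 0, 0, 1, 1, 0, 1, 2, 1, 0, 2, 3, 1, 2, 1, 1, 0]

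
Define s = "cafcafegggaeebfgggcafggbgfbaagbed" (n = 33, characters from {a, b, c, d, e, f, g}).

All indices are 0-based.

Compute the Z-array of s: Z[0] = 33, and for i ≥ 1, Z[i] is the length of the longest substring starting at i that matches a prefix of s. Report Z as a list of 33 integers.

[33, 0, 0, 3, 0, 0, 0, 0, 0, 0, 0, 0, 0, 0, 0, 0, 0, 0, 3, 0, 0, 0, 0, 0, 0, 0, 0, 0, 0, 0, 0, 0, 0]

Z[0]=33
i=1: outside box; Z[1]=0
i=2: outside box; Z[2]=0
i=3: outside box; Z[3]=3 extend→box=[3,6)
i=4: min(r-i=2, Z[1]=0)=0; Z[4]=0
i=5: min(r-i=1, Z[2]=0)=0; Z[5]=0
i=6: outside box; Z[6]=0
i=7: outside box; Z[7]=0
i=8: outside box; Z[8]=0
i=9: outside box; Z[9]=0
i=10: outside box; Z[10]=0
i=11: outside box; Z[11]=0
i=12: outside box; Z[12]=0
i=13: outside box; Z[13]=0
i=14: outside box; Z[14]=0
i=15: outside box; Z[15]=0
i=16: outside box; Z[16]=0
i=17: outside box; Z[17]=0
i=18: outside box; Z[18]=3 extend→box=[18,21)
i=19: min(r-i=2, Z[1]=0)=0; Z[19]=0
i=20: min(r-i=1, Z[2]=0)=0; Z[20]=0
i=21: outside box; Z[21]=0
i=22: outside box; Z[22]=0
i=23: outside box; Z[23]=0
i=24: outside box; Z[24]=0
i=25: outside box; Z[25]=0
i=26: outside box; Z[26]=0
i=27: outside box; Z[27]=0
i=28: outside box; Z[28]=0
i=29: outside box; Z[29]=0
i=30: outside box; Z[30]=0
i=31: outside box; Z[31]=0
i=32: outside box; Z[32]=0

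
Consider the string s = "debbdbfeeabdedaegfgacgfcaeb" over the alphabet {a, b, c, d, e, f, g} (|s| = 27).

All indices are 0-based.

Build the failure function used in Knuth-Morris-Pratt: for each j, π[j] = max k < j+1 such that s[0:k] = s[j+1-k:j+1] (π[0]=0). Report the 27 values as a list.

[0, 0, 0, 0, 1, 0, 0, 0, 0, 0, 0, 1, 2, 1, 0, 0, 0, 0, 0, 0, 0, 0, 0, 0, 0, 0, 0]

π[0] = 0
j=1 s[j]='e': π[1]=0 (border '')
j=2 s[j]='b': π[2]=0 (border '')
j=3 s[j]='b': π[3]=0 (border '')
j=4 s[j]='d': π[4]=1 (border 'd')
j=5 s[j]='b': k: 1→0; π[5]=0 (border '')
j=6 s[j]='f': π[6]=0 (border '')
j=7 s[j]='e': π[7]=0 (border '')
j=8 s[j]='e': π[8]=0 (border '')
j=9 s[j]='a': π[9]=0 (border '')
j=10 s[j]='b': π[10]=0 (border '')
j=11 s[j]='d': π[11]=1 (border 'd')
j=12 s[j]='e': π[12]=2 (border 'de')
j=13 s[j]='d': k: 2→0; π[13]=1 (border 'd')
j=14 s[j]='a': k: 1→0; π[14]=0 (border '')
j=15 s[j]='e': π[15]=0 (border '')
j=16 s[j]='g': π[16]=0 (border '')
j=17 s[j]='f': π[17]=0 (border '')
j=18 s[j]='g': π[18]=0 (border '')
j=19 s[j]='a': π[19]=0 (border '')
j=20 s[j]='c': π[20]=0 (border '')
j=21 s[j]='g': π[21]=0 (border '')
j=22 s[j]='f': π[22]=0 (border '')
j=23 s[j]='c': π[23]=0 (border '')
j=24 s[j]='a': π[24]=0 (border '')
j=25 s[j]='e': π[25]=0 (border '')
j=26 s[j]='b': π[26]=0 (border '')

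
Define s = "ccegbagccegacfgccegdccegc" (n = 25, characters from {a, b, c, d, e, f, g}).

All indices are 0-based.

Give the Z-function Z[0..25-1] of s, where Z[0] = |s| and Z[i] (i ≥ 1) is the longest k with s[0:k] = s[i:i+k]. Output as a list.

[25, 1, 0, 0, 0, 0, 0, 4, 1, 0, 0, 0, 1, 0, 0, 4, 1, 0, 0, 0, 4, 1, 0, 0, 1]

Z[0]=25
i=1: i≥r, start 0; Z[1]=1 scan→box=[1,2)
i=2: i≥r, start 0; Z[2]=0
i=3: i≥r, start 0; Z[3]=0
i=4: i≥r, start 0; Z[4]=0
i=5: i≥r, start 0; Z[5]=0
i=6: i≥r, start 0; Z[6]=0
i=7: i≥r, start 0; Z[7]=4 scan→box=[7,11)
i=8: min(r-i=3, Z[1]=1)=1; Z[8]=1
i=9: min(r-i=2, Z[2]=0)=0; Z[9]=0
i=10: min(r-i=1, Z[3]=0)=0; Z[10]=0
i=11: i≥r, start 0; Z[11]=0
i=12: i≥r, start 0; Z[12]=1 scan→box=[12,13)
i=13: i≥r, start 0; Z[13]=0
i=14: i≥r, start 0; Z[14]=0
i=15: i≥r, start 0; Z[15]=4 scan→box=[15,19)
i=16: min(r-i=3, Z[1]=1)=1; Z[16]=1
i=17: min(r-i=2, Z[2]=0)=0; Z[17]=0
i=18: min(r-i=1, Z[3]=0)=0; Z[18]=0
i=19: i≥r, start 0; Z[19]=0
i=20: i≥r, start 0; Z[20]=4 scan→box=[20,24)
i=21: min(r-i=3, Z[1]=1)=1; Z[21]=1
i=22: min(r-i=2, Z[2]=0)=0; Z[22]=0
i=23: min(r-i=1, Z[3]=0)=0; Z[23]=0
i=24: i≥r, start 0; Z[24]=1 scan→box=[24,25)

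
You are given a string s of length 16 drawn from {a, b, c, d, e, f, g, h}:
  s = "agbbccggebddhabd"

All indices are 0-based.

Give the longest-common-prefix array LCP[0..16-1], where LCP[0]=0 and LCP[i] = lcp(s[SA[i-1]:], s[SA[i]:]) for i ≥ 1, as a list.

[0, 1, 0, 1, 1, 2, 0, 1, 0, 1, 1, 0, 0, 1, 1, 0]

rank→(start, suffix):
  0 → (13, 'abd')
  1 → (0, 'agbbccggebddhabd')
  2 → (2, 'bbccggebddhabd')
  3 → (3, 'bccggebddhabd')
  4 → (14, 'bd')
  5 → (9, 'bddhabd')
  6 → (4, 'ccggebddhabd')
  7 → (5, 'cggebddhabd')
  8 → (15, 'd')
  9 → (10, 'ddhabd')
  10 → (11, 'dhabd')
  11 → (8, 'ebddhabd')
  12 → (1, 'gbbccggebddhabd')
  13 → (7, 'gebddhabd')
  14 → (6, 'ggebddhabd')
  15 → (12, 'habd')

SA = [13, 0, 2, 3, 14, 9, 4, 5, 15, 10, 11, 8, 1, 7, 6, 12]
[i] adj suffixes → lcp
  [1] 13/0 → 1 ('a')
  [2] 0/2 → 0 ('')
  [3] 2/3 → 1 ('b')
  [4] 3/14 → 1 ('b')
  [5] 14/9 → 2 ('bd')
  [6] 9/4 → 0 ('')
  [7] 4/5 → 1 ('c')
  [8] 5/15 → 0 ('')
  [9] 15/10 → 1 ('d')
  [10] 10/11 → 1 ('d')
  [11] 11/8 → 0 ('')
  [12] 8/1 → 0 ('')
  [13] 1/7 → 1 ('g')
  [14] 7/6 → 1 ('g')
  [15] 6/12 → 0 ('')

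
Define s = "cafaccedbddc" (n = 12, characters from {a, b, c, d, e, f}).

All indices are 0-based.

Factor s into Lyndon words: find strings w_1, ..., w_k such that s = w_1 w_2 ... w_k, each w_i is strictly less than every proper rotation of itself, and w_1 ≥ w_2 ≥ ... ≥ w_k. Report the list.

emit factor 1: 'c' (i=0, period=1)
emit factor 2: 'af' (i=1, period=2)
emit factor 3: 'accedbddc' (i=3, period=9)

["c", "af", "accedbddc"]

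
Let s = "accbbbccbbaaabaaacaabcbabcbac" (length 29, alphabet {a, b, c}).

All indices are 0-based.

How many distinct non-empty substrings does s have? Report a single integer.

rank→(start, suffix):
  0 → (10, 'aaabaaacaabcbabcbac')
  1 → (14, 'aaacaabcbabcbac')
  2 → (11, 'aabaaacaabcbabcbac')
  3 → (18, 'aabcbabcbac')
  4 → (15, 'aacaabcbabcbac')
  5 → (12, 'abaaacaabcbabcbac')
  6 → (19, 'abcbabcbac')
  7 → (23, 'abcbac')
  8 → (27, 'ac')
  9 → (16, 'acaabcbabcbac')
  10 → (0, 'accbbbccbbaaabaaacaabcbabcbac')
  11 → (9, 'baaabaaacaabcbabcbac')
  12 → (13, 'baaacaabcbabcbac')
  13 → (22, 'babcbac')
  14 → (26, 'bac')
  15 → (8, 'bbaaabaaacaabcbabcbac')
  16 → (3, 'bbbccbbaaabaaacaabcbabcbac')
  17 → (4, 'bbccbbaaabaaacaabcbabcbac')
  18 → (20, 'bcbabcbac')
  19 → (24, 'bcbac')
  20 → (5, 'bccbbaaabaaacaabcbabcbac')
  21 → (28, 'c')
  22 → (17, 'caabcbabcbac')
  23 → (21, 'cbabcbac')
  24 → (25, 'cbac')
  25 → (7, 'cbbaaabaaacaabcbabcbac')
  26 → (2, 'cbbbccbbaaabaaacaabcbabcbac')
  27 → (6, 'ccbbaaabaaacaabcbabcbac')
  28 → (1, 'ccbbbccbbaaabaaacaabcbabcbac')

SA = [10, 14, 11, 18, 15, 12, 19, 23, 27, 16, 0, 9, 13, 22, 26, 8, 3, 4, 20, 24, 5, 28, 17, 21, 25, 7, 2, 6, 1]
i: (SA[i-1],SA[i]) lcp shared
  1: (10,14) 3 'aaa'
  2: (14,11) 2 'aa'
  3: (11,18) 3 'aab'
  4: (18,15) 2 'aa'
  5: (15,12) 1 'a'
  6: (12,19) 2 'ab'
  7: (19,23) 5 'abcba'
  8: (23,27) 1 'a'
  9: (27,16) 2 'ac'
  10: (16,0) 2 'ac'
  11: (0,9) 0 ''
  12: (9,13) 4 'baaa'
  13: (13,22) 2 'ba'
  14: (22,26) 2 'ba'
  15: (26,8) 1 'b'
  16: (8,3) 2 'bb'
  17: (3,4) 2 'bb'
  18: (4,20) 1 'b'
  19: (20,24) 4 'bcba'
  20: (24,5) 2 'bc'
  21: (5,28) 0 ''
  22: (28,17) 1 'c'
  23: (17,21) 1 'c'
  24: (21,25) 3 'cba'
  25: (25,7) 2 'cb'
  26: (7,2) 3 'cbb'
  27: (2,6) 1 'c'
  28: (6,1) 4 'ccbb'

n(n+1)/2 = 29·30/2 = 435
Σ LCP = 0 + 3 + 2 + 3 + 2 + 1 + 2 + 5 + 1 + 2 + 2 + 0 + 4 + 2 + 2 + 1 + 2 + 2 + 1 + 4 + 2 + 0 + 1 + 1 + 3 + 2 + 3 + 1 + 4 = 58
distinct = 435 − 58 = 377

377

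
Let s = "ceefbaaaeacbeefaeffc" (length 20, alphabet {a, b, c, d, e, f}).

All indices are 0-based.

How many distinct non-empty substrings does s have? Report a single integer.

189

rank | idx | suffix
   0 |   5 | aaaeacbeefaeffc
   1 |   6 | aaeacbeefaeffc
   2 |   9 | acbeefaeffc
   3 |   7 | aeacbeefaeffc
   4 |  15 | aeffc
   5 |   4 | baaaeacbeefaeffc
   6 |  11 | beefaeffc
   7 |  19 | c
   8 |  10 | cbeefaeffc
   9 |   0 | ceefbaaaeacbeefaeffc
  10 |   8 | eacbeefaeffc
  11 |  12 | eefaeffc
  12 |   1 | eefbaaaeacbeefaeffc
  13 |  13 | efaeffc
  14 |   2 | efbaaaeacbeefaeffc
  15 |  16 | effc
  16 |  14 | faeffc
  17 |   3 | fbaaaeacbeefaeffc
  18 |  18 | fc
  19 |  17 | ffc

SA = [5, 6, 9, 7, 15, 4, 11, 19, 10, 0, 8, 12, 1, 13, 2, 16, 14, 3, 18, 17]
i: (SA[i-1],SA[i]) lcp shared
  1: (5,6) 2 'aa'
  2: (6,9) 1 'a'
  3: (9,7) 1 'a'
  4: (7,15) 2 'ae'
  5: (15,4) 0 ''
  6: (4,11) 1 'b'
  7: (11,19) 0 ''
  8: (19,10) 1 'c'
  9: (10,0) 1 'c'
  10: (0,8) 0 ''
  11: (8,12) 1 'e'
  12: (12,1) 3 'eef'
  13: (1,13) 1 'e'
  14: (13,2) 2 'ef'
  15: (2,16) 2 'ef'
  16: (16,14) 0 ''
  17: (14,3) 1 'f'
  18: (3,18) 1 'f'
  19: (18,17) 1 'f'

n(n+1)/2 = 20·21/2 = 210
Σ LCP = 0 + 2 + 1 + 1 + 2 + 0 + 1 + 0 + 1 + 1 + 0 + 1 + 3 + 1 + 2 + 2 + 0 + 1 + 1 + 1 = 21
distinct = 210 − 21 = 189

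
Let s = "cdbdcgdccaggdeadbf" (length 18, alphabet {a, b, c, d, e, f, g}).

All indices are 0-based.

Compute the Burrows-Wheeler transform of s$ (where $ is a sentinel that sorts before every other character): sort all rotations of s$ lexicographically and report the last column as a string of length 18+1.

rank  rotation             last
    0  $cdbdcgdccaggdeadbf  f
    1  adbf$cdbdcgdccaggde  e
    2  aggdeadbf$cdbdcgdcc  c
    3  bdcgdccaggdeadbf$cd  d
    4  bf$cdbdcgdccaggdead  d
    5  caggdeadbf$cdbdcgdc  c
    6  ccaggdeadbf$cdbdcgd  d
    7  cdbdcgdccaggdeadbf$  $
    8  cgdccaggdeadbf$cdbd  d
    9  dbdcgdccaggdeadbf$c  c
   10  dbf$cdbdcgdccaggdea  a
   11  dccaggdeadbf$cdbdcg  g
   12  dcgdccaggdeadbf$cdb  b
   13  deadbf$cdbdcgdccagg  g
   14  eadbf$cdbdcgdccaggd  d
   15  f$cdbdcgdccaggdeadb  b
   16  gdccaggdeadbf$cdbdc  c
   17  gdeadbf$cdbdcgdccag  g
   18  ggdeadbf$cdbdcgdcca  a

fecddcd$dcagbgdbcga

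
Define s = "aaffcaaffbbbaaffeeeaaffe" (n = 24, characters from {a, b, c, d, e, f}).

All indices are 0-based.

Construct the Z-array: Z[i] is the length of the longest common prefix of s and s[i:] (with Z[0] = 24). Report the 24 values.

[24, 1, 0, 0, 0, 4, 1, 0, 0, 0, 0, 0, 4, 1, 0, 0, 0, 0, 0, 4, 1, 0, 0, 0]

Z[0]=24
i=1: i≥r, start 0; Z[1]=1 grow→box=[1,2)
i=2: i≥r, start 0; Z[2]=0
i=3: i≥r, start 0; Z[3]=0
i=4: i≥r, start 0; Z[4]=0
i=5: i≥r, start 0; Z[5]=4 grow→box=[5,9)
i=6: min(r-i=3, Z[1]=1)=1; Z[6]=1
i=7: min(r-i=2, Z[2]=0)=0; Z[7]=0
i=8: min(r-i=1, Z[3]=0)=0; Z[8]=0
i=9: i≥r, start 0; Z[9]=0
i=10: i≥r, start 0; Z[10]=0
i=11: i≥r, start 0; Z[11]=0
i=12: i≥r, start 0; Z[12]=4 grow→box=[12,16)
i=13: min(r-i=3, Z[1]=1)=1; Z[13]=1
i=14: min(r-i=2, Z[2]=0)=0; Z[14]=0
i=15: min(r-i=1, Z[3]=0)=0; Z[15]=0
i=16: i≥r, start 0; Z[16]=0
i=17: i≥r, start 0; Z[17]=0
i=18: i≥r, start 0; Z[18]=0
i=19: i≥r, start 0; Z[19]=4 grow→box=[19,23)
i=20: min(r-i=3, Z[1]=1)=1; Z[20]=1
i=21: min(r-i=2, Z[2]=0)=0; Z[21]=0
i=22: min(r-i=1, Z[3]=0)=0; Z[22]=0
i=23: i≥r, start 0; Z[23]=0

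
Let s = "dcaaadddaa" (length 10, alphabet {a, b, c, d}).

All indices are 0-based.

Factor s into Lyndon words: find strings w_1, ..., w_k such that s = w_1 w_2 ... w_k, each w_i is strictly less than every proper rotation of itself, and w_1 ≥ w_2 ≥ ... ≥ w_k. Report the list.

emit factor 1: 'd' (i=0, period=1)
emit factor 2: 'c' (i=1, period=1)
emit factor 3: 'aaaddd' (i=2, period=6)
emit factor 4: 'a' (i=8, period=1)
emit factor 5: 'a' (i=9, period=1)

["d", "c", "aaaddd", "a", "a"]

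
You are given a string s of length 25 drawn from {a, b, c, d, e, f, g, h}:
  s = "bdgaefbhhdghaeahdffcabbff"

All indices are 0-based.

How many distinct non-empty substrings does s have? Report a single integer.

rank | idx | suffix
   0 |  20 | abbff
   1 |  12 | aeahdffcabbff
   2 |   3 | aefbhhdghaeahdffcabbff
   3 |  14 | ahdffcabbff
   4 |  21 | bbff
   5 |   0 | bdgaefbhhdghaeahdffcabbff
   6 |  22 | bff
   7 |   6 | bhhdghaeahdffcabbff
   8 |  19 | cabbff
   9 |  16 | dffcabbff
  10 |   1 | dgaefbhhdghaeahdffcabbff
  11 |   9 | dghaeahdffcabbff
  12 |  13 | eahdffcabbff
  13 |   4 | efbhhdghaeahdffcabbff
  14 |  24 | f
  15 |   5 | fbhhdghaeahdffcabbff
  16 |  18 | fcabbff
  17 |  23 | ff
  18 |  17 | ffcabbff
  19 |   2 | gaefbhhdghaeahdffcabbff
  20 |  10 | ghaeahdffcabbff
  21 |  11 | haeahdffcabbff
  22 |  15 | hdffcabbff
  23 |   8 | hdghaeahdffcabbff
  24 |   7 | hhdghaeahdffcabbff

SA = [20, 12, 3, 14, 21, 0, 22, 6, 19, 16, 1, 9, 13, 4, 24, 5, 18, 23, 17, 2, 10, 11, 15, 8, 7]
i: (SA[i-1],SA[i]) lcp shared
  1: (20,12) 1 'a'
  2: (12,3) 2 'ae'
  3: (3,14) 1 'a'
  4: (14,21) 0 ''
  5: (21,0) 1 'b'
  6: (0,22) 1 'b'
  7: (22,6) 1 'b'
  8: (6,19) 0 ''
  9: (19,16) 0 ''
  10: (16,1) 1 'd'
  11: (1,9) 2 'dg'
  12: (9,13) 0 ''
  13: (13,4) 1 'e'
  14: (4,24) 0 ''
  15: (24,5) 1 'f'
  16: (5,18) 1 'f'
  17: (18,23) 1 'f'
  18: (23,17) 2 'ff'
  19: (17,2) 0 ''
  20: (2,10) 1 'g'
  21: (10,11) 0 ''
  22: (11,15) 1 'h'
  23: (15,8) 2 'hd'
  24: (8,7) 1 'h'

n(n+1)/2 = 25·26/2 = 325
Σ LCP = 0 + 1 + 2 + 1 + 0 + 1 + 1 + 1 + 0 + 0 + 1 + 2 + 0 + 1 + 0 + 1 + 1 + 1 + 2 + 0 + 1 + 0 + 1 + 2 + 1 = 21
distinct = 325 − 21 = 304

304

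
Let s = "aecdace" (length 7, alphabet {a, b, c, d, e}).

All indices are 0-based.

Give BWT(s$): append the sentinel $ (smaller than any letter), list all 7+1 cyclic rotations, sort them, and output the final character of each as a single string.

ed$eacca

rank  rotation  last
    0  $aecdace  e
    1  ace$aecd  d
    2  aecdace$  $
    3  cdace$ae  e
    4  ce$aecda  a
    5  dace$aec  c
    6  e$aecdac  c
    7  ecdace$a  a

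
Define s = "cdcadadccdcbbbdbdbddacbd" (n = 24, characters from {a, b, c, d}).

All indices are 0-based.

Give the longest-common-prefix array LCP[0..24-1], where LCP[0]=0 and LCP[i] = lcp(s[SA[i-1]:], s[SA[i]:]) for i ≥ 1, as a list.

[0, 1, 2, 0, 2, 1, 2, 4, 2, 0, 1, 2, 1, 1, 3, 0, 1, 2, 1, 3, 1, 2, 2, 1]

rank→(start, suffix):
  0 → (20, 'acbd')
  1 → (3, 'adadccdcbbbdbdbddacbd')
  2 → (5, 'adccdcbbbdbdbddacbd')
  3 → (11, 'bbbdbdbddacbd')
  4 → (12, 'bbdbdbddacbd')
  5 → (22, 'bd')
  6 → (13, 'bdbdbddacbd')
  7 → (15, 'bdbddacbd')
  8 → (17, 'bddacbd')
  9 → (2, 'cadadccdcbbbdbdbddacbd')
  10 → (10, 'cbbbdbdbddacbd')
  11 → (21, 'cbd')
  12 → (7, 'ccdcbbbdbdbddacbd')
  13 → (0, 'cdcadadccdcbbbdbdbddacbd')
  14 → (8, 'cdcbbbdbdbddacbd')
  15 → (23, 'd')
  16 → (19, 'dacbd')
  17 → (4, 'dadccdcbbbdbdbddacbd')
  18 → (14, 'dbdbddacbd')
  19 → (16, 'dbddacbd')
  20 → (1, 'dcadadccdcbbbdbdbddacbd')
  21 → (9, 'dcbbbdbdbddacbd')
  22 → (6, 'dccdcbbbdbdbddacbd')
  23 → (18, 'ddacbd')

SA = [20, 3, 5, 11, 12, 22, 13, 15, 17, 2, 10, 21, 7, 0, 8, 23, 19, 4, 14, 16, 1, 9, 6, 18]
rank  pair      lcp
   1  s[20:],s[3:]  1  'a'
   2  s[3:],s[5:]  2  'ad'
   3  s[5:],s[11:]  0  ''
   4  s[11:],s[12:]  2  'bb'
   5  s[12:],s[22:]  1  'b'
   6  s[22:],s[13:]  2  'bd'
   7  s[13:],s[15:]  4  'bdbd'
   8  s[15:],s[17:]  2  'bd'
   9  s[17:],s[2:]  0  ''
  10  s[2:],s[10:]  1  'c'
  11  s[10:],s[21:]  2  'cb'
  12  s[21:],s[7:]  1  'c'
  13  s[7:],s[0:]  1  'c'
  14  s[0:],s[8:]  3  'cdc'
  15  s[8:],s[23:]  0  ''
  16  s[23:],s[19:]  1  'd'
  17  s[19:],s[4:]  2  'da'
  18  s[4:],s[14:]  1  'd'
  19  s[14:],s[16:]  3  'dbd'
  20  s[16:],s[1:]  1  'd'
  21  s[1:],s[9:]  2  'dc'
  22  s[9:],s[6:]  2  'dc'
  23  s[6:],s[18:]  1  'd'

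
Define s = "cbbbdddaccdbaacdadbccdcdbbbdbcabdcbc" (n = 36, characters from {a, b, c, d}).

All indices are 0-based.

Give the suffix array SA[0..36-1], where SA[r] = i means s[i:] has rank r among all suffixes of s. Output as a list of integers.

[12, 30, 7, 13, 16, 11, 24, 1, 25, 2, 34, 28, 18, 26, 31, 3, 35, 29, 0, 33, 8, 19, 14, 9, 22, 20, 6, 15, 10, 23, 27, 17, 32, 21, 5, 4]

rank | idx | suffix
   0 |  12 | aacdadbccdcdbbbdbcabdcbc
   1 |  30 | abdcbc
   2 |   7 | accdbaacdadbccdcdbbbdbcabdcbc
   3 |  13 | acdadbccdcdbbbdbcabdcbc
   4 |  16 | adbccdcdbbbdbcabdcbc
   5 |  11 | baacdadbccdcdbbbdbcabdcbc
   6 |  24 | bbbdbcabdcbc
   7 |   1 | bbbdddaccdbaacdadbccdcdbbbdbcabdcbc
   8 |  25 | bbdbcabdcbc
   9 |   2 | bbdddaccdbaacdadbccdcdbbbdbcabdcbc
  10 |  34 | bc
  11 |  28 | bcabdcbc
  12 |  18 | bccdcdbbbdbcabdcbc
  13 |  26 | bdbcabdcbc
  14 |  31 | bdcbc
  15 |   3 | bdddaccdbaacdadbccdcdbbbdbcabdcbc
  16 |  35 | c
  17 |  29 | cabdcbc
  18 |   0 | cbbbdddaccdbaacdadbccdcdbbbdbcabdcbc
  19 |  33 | cbc
  20 |   8 | ccdbaacdadbccdcdbbbdbcabdcbc
  21 |  19 | ccdcdbbbdbcabdcbc
  22 |  14 | cdadbccdcdbbbdbcabdcbc
  23 |   9 | cdbaacdadbccdcdbbbdbcabdcbc
  24 |  22 | cdbbbdbcabdcbc
  25 |  20 | cdcdbbbdbcabdcbc
  26 |   6 | daccdbaacdadbccdcdbbbdbcabdcbc
  27 |  15 | dadbccdcdbbbdbcabdcbc
  28 |  10 | dbaacdadbccdcdbbbdbcabdcbc
  29 |  23 | dbbbdbcabdcbc
  30 |  27 | dbcabdcbc
  31 |  17 | dbccdcdbbbdbcabdcbc
  32 |  32 | dcbc
  33 |  21 | dcdbbbdbcabdcbc
  34 |   5 | ddaccdbaacdadbccdcdbbbdbcabdcbc
  35 |   4 | dddaccdbaacdadbccdcdbbbdbcabdcbc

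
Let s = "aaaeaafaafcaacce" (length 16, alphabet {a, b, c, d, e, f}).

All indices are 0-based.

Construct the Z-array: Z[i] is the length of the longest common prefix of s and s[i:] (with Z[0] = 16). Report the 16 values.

Z[0]=16
i=1: outside box; Z[1]=2 scan→box=[1,3)
i=2: min(r-i=1, Z[1]=2)=1; Z[2]=1
i=3: outside box; Z[3]=0
i=4: outside box; Z[4]=2 scan→box=[4,6)
i=5: min(r-i=1, Z[1]=2)=1; Z[5]=1
i=6: outside box; Z[6]=0
i=7: outside box; Z[7]=2 scan→box=[7,9)
i=8: min(r-i=1, Z[1]=2)=1; Z[8]=1
i=9: outside box; Z[9]=0
i=10: outside box; Z[10]=0
i=11: outside box; Z[11]=2 scan→box=[11,13)
i=12: min(r-i=1, Z[1]=2)=1; Z[12]=1
i=13: outside box; Z[13]=0
i=14: outside box; Z[14]=0
i=15: outside box; Z[15]=0

[16, 2, 1, 0, 2, 1, 0, 2, 1, 0, 0, 2, 1, 0, 0, 0]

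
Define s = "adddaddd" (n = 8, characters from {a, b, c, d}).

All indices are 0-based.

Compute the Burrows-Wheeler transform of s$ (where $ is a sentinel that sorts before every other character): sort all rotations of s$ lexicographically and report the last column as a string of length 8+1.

dd$ddddaa

rank  rotation   last
    0  $adddaddd  d
    1  addd$addd  d
    2  adddaddd$  $
    3  d$adddadd  d
    4  daddd$add  d
    5  dd$adddad  d
    6  ddaddd$ad  d
    7  ddd$addda  a
    8  dddaddd$a  a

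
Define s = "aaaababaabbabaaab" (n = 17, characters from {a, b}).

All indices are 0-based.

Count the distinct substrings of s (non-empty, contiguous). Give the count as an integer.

114

rank→(start, suffix):
  0 → (0, 'aaaababaabbabaaab')
  1 → (13, 'aaab')
  2 → (1, 'aaababaabbabaaab')
  3 → (14, 'aab')
  4 → (2, 'aababaabbabaaab')
  5 → (7, 'aabbabaaab')
  6 → (15, 'ab')
  7 → (11, 'abaaab')
  8 → (5, 'abaabbabaaab')
  9 → (3, 'ababaabbabaaab')
  10 → (8, 'abbabaaab')
  11 → (16, 'b')
  12 → (12, 'baaab')
  13 → (6, 'baabbabaaab')
  14 → (10, 'babaaab')
  15 → (4, 'babaabbabaaab')
  16 → (9, 'bbabaaab')

SA = [0, 13, 1, 14, 2, 7, 15, 11, 5, 3, 8, 16, 12, 6, 10, 4, 9]
i: (SA[i-1],SA[i]) lcp shared
  1: (0,13) 3 'aaa'
  2: (13,1) 4 'aaab'
  3: (1,14) 2 'aa'
  4: (14,2) 3 'aab'
  5: (2,7) 3 'aab'
  6: (7,15) 1 'a'
  7: (15,11) 2 'ab'
  8: (11,5) 4 'abaa'
  9: (5,3) 3 'aba'
  10: (3,8) 2 'ab'
  11: (8,16) 0 ''
  12: (16,12) 1 'b'
  13: (12,6) 3 'baa'
  14: (6,10) 2 'ba'
  15: (10,4) 5 'babaa'
  16: (4,9) 1 'b'

n(n+1)/2 = 17·18/2 = 153
Σ LCP = 0 + 3 + 4 + 2 + 3 + 3 + 1 + 2 + 4 + 3 + 2 + 0 + 1 + 3 + 2 + 5 + 1 = 39
distinct = 153 − 39 = 114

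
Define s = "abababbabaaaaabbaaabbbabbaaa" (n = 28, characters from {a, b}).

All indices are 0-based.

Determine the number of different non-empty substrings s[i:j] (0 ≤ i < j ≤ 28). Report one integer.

322

sorted suffixes:
  #0 SA[0]=27  'a'
  #1 SA[1]=26  'aa'
  #2 SA[2]=25  'aaa'
  #3 SA[3]=9  'aaaaabbaaabbbabbaaa'
  #4 SA[4]=10  'aaaabbaaabbbabbaaa'
  #5 SA[5]=11  'aaabbaaabbbabbaaa'
  #6 SA[6]=16  'aaabbbabbaaa'
  #7 SA[7]=12  'aabbaaabbbabbaaa'
  #8 SA[8]=17  'aabbbabbaaa'
  #9 SA[9]=7  'abaaaaabbaaabbbabbaaa'
  #10 SA[10]=0  'abababbabaaaaabbaaabbbabbaaa'
  #11 SA[11]=2  'ababbabaaaaabbaaabbbabbaaa'
  #12 SA[12]=22  'abbaaa'
  #13 SA[13]=13  'abbaaabbbabbaaa'
  #14 SA[14]=4  'abbabaaaaabbaaabbbabbaaa'
  #15 SA[15]=18  'abbbabbaaa'
  #16 SA[16]=24  'baaa'
  #17 SA[17]=8  'baaaaabbaaabbbabbaaa'
  #18 SA[18]=15  'baaabbbabbaaa'
  #19 SA[19]=6  'babaaaaabbaaabbbabbaaa'
  #20 SA[20]=1  'bababbabaaaaabbaaabbbabbaaa'
  #21 SA[21]=21  'babbaaa'
  #22 SA[22]=3  'babbabaaaaabbaaabbbabbaaa'
  #23 SA[23]=23  'bbaaa'
  #24 SA[24]=14  'bbaaabbbabbaaa'
  #25 SA[25]=5  'bbabaaaaabbaaabbbabbaaa'
  #26 SA[26]=20  'bbabbaaa'
  #27 SA[27]=19  'bbbabbaaa'

SA = [27, 26, 25, 9, 10, 11, 16, 12, 17, 7, 0, 2, 22, 13, 4, 18, 24, 8, 15, 6, 1, 21, 3, 23, 14, 5, 20, 19]
[i] adj suffixes → lcp
  [1] 27/26 → 1 ('a')
  [2] 26/25 → 2 ('aa')
  [3] 25/9 → 3 ('aaa')
  [4] 9/10 → 4 ('aaaa')
  [5] 10/11 → 3 ('aaa')
  [6] 11/16 → 5 ('aaabb')
  [7] 16/12 → 2 ('aa')
  [8] 12/17 → 4 ('aabb')
  [9] 17/7 → 1 ('a')
  [10] 7/0 → 3 ('aba')
  [11] 0/2 → 4 ('abab')
  [12] 2/22 → 2 ('ab')
  [13] 22/13 → 6 ('abbaaa')
  [14] 13/4 → 4 ('abba')
  [15] 4/18 → 3 ('abb')
  [16] 18/24 → 0 ('')
  [17] 24/8 → 4 ('baaa')
  [18] 8/15 → 4 ('baaa')
  [19] 15/6 → 2 ('ba')
  [20] 6/1 → 4 ('baba')
  [21] 1/21 → 3 ('bab')
  [22] 21/3 → 5 ('babba')
  [23] 3/23 → 1 ('b')
  [24] 23/14 → 5 ('bbaaa')
  [25] 14/5 → 3 ('bba')
  [26] 5/20 → 4 ('bbab')
  [27] 20/19 → 2 ('bb')

n(n+1)/2 = 28·29/2 = 406
Σ LCP = 0 + 1 + 2 + 3 + 4 + 3 + 5 + 2 + 4 + 1 + 3 + 4 + 2 + 6 + 4 + 3 + 0 + 4 + 4 + 2 + 4 + 3 + 5 + 1 + 5 + 3 + 4 + 2 = 84
distinct = 406 − 84 = 322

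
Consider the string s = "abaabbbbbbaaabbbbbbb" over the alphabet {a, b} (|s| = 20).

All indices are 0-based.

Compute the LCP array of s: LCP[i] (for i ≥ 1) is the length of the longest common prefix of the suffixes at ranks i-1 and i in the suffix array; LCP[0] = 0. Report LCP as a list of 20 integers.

sorted suffixes:
  #0 SA[0]=10  'aaabbbbbbb'
  #1 SA[1]=2  'aabbbbbbaaabbbbbbb'
  #2 SA[2]=11  'aabbbbbbb'
  #3 SA[3]=0  'abaabbbbbbaaabbbbbbb'
  #4 SA[4]=3  'abbbbbbaaabbbbbbb'
  #5 SA[5]=12  'abbbbbbb'
  #6 SA[6]=19  'b'
  #7 SA[7]=9  'baaabbbbbbb'
  #8 SA[8]=1  'baabbbbbbaaabbbbbbb'
  #9 SA[9]=18  'bb'
  #10 SA[10]=8  'bbaaabbbbbbb'
  #11 SA[11]=17  'bbb'
  #12 SA[12]=7  'bbbaaabbbbbbb'
  #13 SA[13]=16  'bbbb'
  #14 SA[14]=6  'bbbbaaabbbbbbb'
  #15 SA[15]=15  'bbbbb'
  #16 SA[16]=5  'bbbbbaaabbbbbbb'
  #17 SA[17]=14  'bbbbbb'
  #18 SA[18]=4  'bbbbbbaaabbbbbbb'
  #19 SA[19]=13  'bbbbbbb'

SA = [10, 2, 11, 0, 3, 12, 19, 9, 1, 18, 8, 17, 7, 16, 6, 15, 5, 14, 4, 13]
i: (SA[i-1],SA[i]) lcp shared
  1: (10,2) 2 'aa'
  2: (2,11) 8 'aabbbbbb'
  3: (11,0) 1 'a'
  4: (0,3) 2 'ab'
  5: (3,12) 7 'abbbbbb'
  6: (12,19) 0 ''
  7: (19,9) 1 'b'
  8: (9,1) 3 'baa'
  9: (1,18) 1 'b'
  10: (18,8) 2 'bb'
  11: (8,17) 2 'bb'
  12: (17,7) 3 'bbb'
  13: (7,16) 3 'bbb'
  14: (16,6) 4 'bbbb'
  15: (6,15) 4 'bbbb'
  16: (15,5) 5 'bbbbb'
  17: (5,14) 5 'bbbbb'
  18: (14,4) 6 'bbbbbb'
  19: (4,13) 6 'bbbbbb'

[0, 2, 8, 1, 2, 7, 0, 1, 3, 1, 2, 2, 3, 3, 4, 4, 5, 5, 6, 6]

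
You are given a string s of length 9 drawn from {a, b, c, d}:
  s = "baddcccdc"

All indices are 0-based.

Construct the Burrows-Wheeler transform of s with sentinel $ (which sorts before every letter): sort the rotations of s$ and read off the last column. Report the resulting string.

cb$ddcccda

rank  rotation    last
    0  $baddcccdc  c
    1  addcccdc$b  b
    2  baddcccdc$  $
    3  c$baddcccd  d
    4  cccdc$badd  d
    5  ccdc$baddc  c
    6  cdc$baddcc  c
    7  dc$baddccc  c
    8  dcccdc$bad  d
    9  ddcccdc$ba  a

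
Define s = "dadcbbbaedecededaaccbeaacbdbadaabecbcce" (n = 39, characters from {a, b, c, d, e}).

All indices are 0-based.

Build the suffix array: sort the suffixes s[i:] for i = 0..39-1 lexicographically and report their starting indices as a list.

rank | idx | suffix
   0 |  30 | aabecbcce
   1 |  22 | aacbdbadaabecbcce
   2 |  16 | aaccbeaacbdbadaabecbcce
   3 |  31 | abecbcce
   4 |  23 | acbdbadaabecbcce
   5 |  17 | accbeaacbdbadaabecbcce
   6 |  28 | adaabecbcce
   7 |   1 | adcbbbaedecededaaccbeaacbdbadaabecbcce
   8 |   7 | aedecededaaccbeaacbdbadaabecbcce
   9 |  27 | badaabecbcce
  10 |   6 | baedecededaaccbeaacbdbadaabecbcce
  11 |   5 | bbaedecededaaccbeaacbdbadaabecbcce
  12 |   4 | bbbaedecededaaccbeaacbdbadaabecbcce
  13 |  35 | bcce
  14 |  25 | bdbadaabecbcce
  15 |  20 | beaacbdbadaabecbcce
  16 |  32 | becbcce
  17 |   3 | cbbbaedecededaaccbeaacbdbadaabecbcce
  18 |  34 | cbcce
  19 |  24 | cbdbadaabecbcce
  20 |  19 | cbeaacbdbadaabecbcce
  21 |  18 | ccbeaacbdbadaabecbcce
  22 |  36 | cce
  23 |  37 | ce
  24 |  11 | cededaaccbeaacbdbadaabecbcce
  25 |  29 | daabecbcce
  26 |  15 | daaccbeaacbdbadaabecbcce
  27 |   0 | dadcbbbaedecededaaccbeaacbdbadaabecbcce
  28 |  26 | dbadaabecbcce
  29 |   2 | dcbbbaedecededaaccbeaacbdbadaabecbcce
  30 |   9 | decededaaccbeaacbdbadaabecbcce
  31 |  13 | dedaaccbeaacbdbadaabecbcce
  32 |  38 | e
  33 |  21 | eaacbdbadaabecbcce
  34 |  33 | ecbcce
  35 |  10 | ecededaaccbeaacbdbadaabecbcce
  36 |  14 | edaaccbeaacbdbadaabecbcce
  37 |   8 | edecededaaccbeaacbdbadaabecbcce
  38 |  12 | ededaaccbeaacbdbadaabecbcce

[30, 22, 16, 31, 23, 17, 28, 1, 7, 27, 6, 5, 4, 35, 25, 20, 32, 3, 34, 24, 19, 18, 36, 37, 11, 29, 15, 0, 26, 2, 9, 13, 38, 21, 33, 10, 14, 8, 12]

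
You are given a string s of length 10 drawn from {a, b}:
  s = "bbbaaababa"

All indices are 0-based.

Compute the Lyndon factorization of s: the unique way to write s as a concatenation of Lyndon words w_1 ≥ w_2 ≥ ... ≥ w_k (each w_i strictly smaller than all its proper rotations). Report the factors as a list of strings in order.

emit factor 1: 'b' (i=0, period=1)
emit factor 2: 'b' (i=1, period=1)
emit factor 3: 'b' (i=2, period=1)
emit factor 4: 'aaabab' (i=3, period=6)
emit factor 5: 'a' (i=9, period=1)

["b", "b", "b", "aaabab", "a"]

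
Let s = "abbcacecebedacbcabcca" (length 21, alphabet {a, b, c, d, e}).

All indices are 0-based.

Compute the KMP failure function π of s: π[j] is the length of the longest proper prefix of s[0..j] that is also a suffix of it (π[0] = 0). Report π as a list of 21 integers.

[0, 0, 0, 0, 1, 0, 0, 0, 0, 0, 0, 0, 1, 0, 0, 0, 1, 2, 0, 0, 1]

π[0] = 0
j=1 s[j]='b': π[1]=0 (border '')
j=2 s[j]='b': π[2]=0 (border '')
j=3 s[j]='c': π[3]=0 (border '')
j=4 s[j]='a': π[4]=1 (border 'a')
j=5 s[j]='c': k: 1→0; π[5]=0 (border '')
j=6 s[j]='e': π[6]=0 (border '')
j=7 s[j]='c': π[7]=0 (border '')
j=8 s[j]='e': π[8]=0 (border '')
j=9 s[j]='b': π[9]=0 (border '')
j=10 s[j]='e': π[10]=0 (border '')
j=11 s[j]='d': π[11]=0 (border '')
j=12 s[j]='a': π[12]=1 (border 'a')
j=13 s[j]='c': k: 1→0; π[13]=0 (border '')
j=14 s[j]='b': π[14]=0 (border '')
j=15 s[j]='c': π[15]=0 (border '')
j=16 s[j]='a': π[16]=1 (border 'a')
j=17 s[j]='b': π[17]=2 (border 'ab')
j=18 s[j]='c': k: 2→0; π[18]=0 (border '')
j=19 s[j]='c': π[19]=0 (border '')
j=20 s[j]='a': π[20]=1 (border 'a')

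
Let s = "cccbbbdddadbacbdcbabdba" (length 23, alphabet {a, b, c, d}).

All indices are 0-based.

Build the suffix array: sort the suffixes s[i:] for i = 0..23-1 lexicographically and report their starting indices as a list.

[22, 18, 12, 9, 21, 17, 11, 3, 4, 19, 14, 5, 16, 2, 13, 1, 0, 8, 20, 10, 15, 7, 6]

rank→(start, suffix):
  0 → (22, 'a')
  1 → (18, 'abdba')
  2 → (12, 'acbdcbabdba')
  3 → (9, 'adbacbdcbabdba')
  4 → (21, 'ba')
  5 → (17, 'babdba')
  6 → (11, 'bacbdcbabdba')
  7 → (3, 'bbbdddadbacbdcbabdba')
  8 → (4, 'bbdddadbacbdcbabdba')
  9 → (19, 'bdba')
  10 → (14, 'bdcbabdba')
  11 → (5, 'bdddadbacbdcbabdba')
  12 → (16, 'cbabdba')
  13 → (2, 'cbbbdddadbacbdcbabdba')
  14 → (13, 'cbdcbabdba')
  15 → (1, 'ccbbbdddadbacbdcbabdba')
  16 → (0, 'cccbbbdddadbacbdcbabdba')
  17 → (8, 'dadbacbdcbabdba')
  18 → (20, 'dba')
  19 → (10, 'dbacbdcbabdba')
  20 → (15, 'dcbabdba')
  21 → (7, 'ddadbacbdcbabdba')
  22 → (6, 'dddadbacbdcbabdba')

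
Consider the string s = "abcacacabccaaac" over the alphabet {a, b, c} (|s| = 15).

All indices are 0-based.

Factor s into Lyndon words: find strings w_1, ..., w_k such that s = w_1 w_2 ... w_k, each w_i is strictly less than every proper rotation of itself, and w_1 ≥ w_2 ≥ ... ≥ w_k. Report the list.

["abcacacabcc", "aaac"]

emit factor 1: 'abcacacabcc' (i=0, period=11)
emit factor 2: 'aaac' (i=11, period=4)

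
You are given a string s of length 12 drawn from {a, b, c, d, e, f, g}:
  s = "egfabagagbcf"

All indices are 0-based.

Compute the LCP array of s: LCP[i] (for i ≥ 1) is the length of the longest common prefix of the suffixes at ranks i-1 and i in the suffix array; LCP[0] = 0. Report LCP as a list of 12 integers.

rank | idx | suffix
   0 |   3 | abagagbcf
   1 |   5 | agagbcf
   2 |   7 | agbcf
   3 |   4 | bagagbcf
   4 |   9 | bcf
   5 |  10 | cf
   6 |   0 | egfabagagbcf
   7 |  11 | f
   8 |   2 | fabagagbcf
   9 |   6 | gagbcf
  10 |   8 | gbcf
  11 |   1 | gfabagagbcf

SA = [3, 5, 7, 4, 9, 10, 0, 11, 2, 6, 8, 1]
[i] adj suffixes → lcp
  [1] 3/5 → 1 ('a')
  [2] 5/7 → 2 ('ag')
  [3] 7/4 → 0 ('')
  [4] 4/9 → 1 ('b')
  [5] 9/10 → 0 ('')
  [6] 10/0 → 0 ('')
  [7] 0/11 → 0 ('')
  [8] 11/2 → 1 ('f')
  [9] 2/6 → 0 ('')
  [10] 6/8 → 1 ('g')
  [11] 8/1 → 1 ('g')

[0, 1, 2, 0, 1, 0, 0, 0, 1, 0, 1, 1]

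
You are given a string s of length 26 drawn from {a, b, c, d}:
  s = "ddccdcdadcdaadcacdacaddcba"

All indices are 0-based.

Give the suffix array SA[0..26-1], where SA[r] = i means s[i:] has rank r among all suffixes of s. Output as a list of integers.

rank→(start, suffix):
  0 → (25, 'a')
  1 → (11, 'aadcacdacaddcba')
  2 → (18, 'acaddcba')
  3 → (15, 'acdacaddcba')
  4 → (12, 'adcacdacaddcba')
  5 → (7, 'adcdaadcacdacaddcba')
  6 → (20, 'addcba')
  7 → (24, 'ba')
  8 → (14, 'cacdacaddcba')
  9 → (19, 'caddcba')
  10 → (23, 'cba')
  11 → (2, 'ccdcdadcdaadcacdacaddcba')
  12 → (9, 'cdaadcacdacaddcba')
  13 → (16, 'cdacaddcba')
  14 → (5, 'cdadcdaadcacdacaddcba')
  15 → (3, 'cdcdadcdaadcacdacaddcba')
  16 → (10, 'daadcacdacaddcba')
  17 → (17, 'dacaddcba')
  18 → (6, 'dadcdaadcacdacaddcba')
  19 → (13, 'dcacdacaddcba')
  20 → (22, 'dcba')
  21 → (1, 'dccdcdadcdaadcacdacaddcba')
  22 → (8, 'dcdaadcacdacaddcba')
  23 → (4, 'dcdadcdaadcacdacaddcba')
  24 → (21, 'ddcba')
  25 → (0, 'ddccdcdadcdaadcacdacaddcba')

[25, 11, 18, 15, 12, 7, 20, 24, 14, 19, 23, 2, 9, 16, 5, 3, 10, 17, 6, 13, 22, 1, 8, 4, 21, 0]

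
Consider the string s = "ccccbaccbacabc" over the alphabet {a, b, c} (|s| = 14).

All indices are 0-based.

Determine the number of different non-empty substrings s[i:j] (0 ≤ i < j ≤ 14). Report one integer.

sorted suffixes:
  #0 SA[0]=11  'abc'
  #1 SA[1]=9  'acabc'
  #2 SA[2]=5  'accbacabc'
  #3 SA[3]=8  'bacabc'
  #4 SA[4]=4  'baccbacabc'
  #5 SA[5]=12  'bc'
  #6 SA[6]=13  'c'
  #7 SA[7]=10  'cabc'
  #8 SA[8]=7  'cbacabc'
  #9 SA[9]=3  'cbaccbacabc'
  #10 SA[10]=6  'ccbacabc'
  #11 SA[11]=2  'ccbaccbacabc'
  #12 SA[12]=1  'cccbaccbacabc'
  #13 SA[13]=0  'ccccbaccbacabc'

SA = [11, 9, 5, 8, 4, 12, 13, 10, 7, 3, 6, 2, 1, 0]
[i] adj suffixes → lcp
  [1] 11/9 → 1 ('a')
  [2] 9/5 → 2 ('ac')
  [3] 5/8 → 0 ('')
  [4] 8/4 → 3 ('bac')
  [5] 4/12 → 1 ('b')
  [6] 12/13 → 0 ('')
  [7] 13/10 → 1 ('c')
  [8] 10/7 → 1 ('c')
  [9] 7/3 → 4 ('cbac')
  [10] 3/6 → 1 ('c')
  [11] 6/2 → 5 ('ccbac')
  [12] 2/1 → 2 ('cc')
  [13] 1/0 → 3 ('ccc')

n(n+1)/2 = 14·15/2 = 105
Σ LCP = 0 + 1 + 2 + 0 + 3 + 1 + 0 + 1 + 1 + 4 + 1 + 5 + 2 + 3 = 24
distinct = 105 − 24 = 81

81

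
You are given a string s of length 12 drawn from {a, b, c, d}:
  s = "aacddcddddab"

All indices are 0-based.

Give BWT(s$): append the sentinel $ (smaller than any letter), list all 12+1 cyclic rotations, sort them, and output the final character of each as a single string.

b$daaaddddcdc

rank  rotation       last
    0  $aacddcddddab  b
    1  aacddcddddab$  $
    2  ab$aacddcdddd  d
    3  acddcddddab$a  a
    4  b$aacddcdddda  a
    5  cddcddddab$aa  a
    6  cddddab$aacdd  d
    7  dab$aacddcddd  d
    8  dcddddab$aacd  d
    9  ddab$aacddcdd  d
   10  ddcddddab$aac  c
   11  dddab$aacddcd  d
   12  ddddab$aacddc  c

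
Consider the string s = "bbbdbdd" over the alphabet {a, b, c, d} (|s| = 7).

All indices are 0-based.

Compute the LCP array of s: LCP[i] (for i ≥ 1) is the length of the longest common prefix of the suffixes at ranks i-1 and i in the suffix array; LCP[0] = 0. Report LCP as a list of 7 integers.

rank→(start, suffix):
  0 → (0, 'bbbdbdd')
  1 → (1, 'bbdbdd')
  2 → (2, 'bdbdd')
  3 → (4, 'bdd')
  4 → (6, 'd')
  5 → (3, 'dbdd')
  6 → (5, 'dd')

SA = [0, 1, 2, 4, 6, 3, 5]
rank  pair      lcp
   1  s[0:],s[1:]  2  'bb'
   2  s[1:],s[2:]  1  'b'
   3  s[2:],s[4:]  2  'bd'
   4  s[4:],s[6:]  0  ''
   5  s[6:],s[3:]  1  'd'
   6  s[3:],s[5:]  1  'd'

[0, 2, 1, 2, 0, 1, 1]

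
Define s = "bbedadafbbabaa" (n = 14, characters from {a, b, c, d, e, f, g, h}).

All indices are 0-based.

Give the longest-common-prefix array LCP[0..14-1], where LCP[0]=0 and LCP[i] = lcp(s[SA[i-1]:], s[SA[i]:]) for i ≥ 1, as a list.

sorted suffixes:
  #0 SA[0]=13  'a'
  #1 SA[1]=12  'aa'
  #2 SA[2]=10  'abaa'
  #3 SA[3]=4  'adafbbabaa'
  #4 SA[4]=6  'afbbabaa'
  #5 SA[5]=11  'baa'
  #6 SA[6]=9  'babaa'
  #7 SA[7]=8  'bbabaa'
  #8 SA[8]=0  'bbedadafbbabaa'
  #9 SA[9]=1  'bedadafbbabaa'
  #10 SA[10]=3  'dadafbbabaa'
  #11 SA[11]=5  'dafbbabaa'
  #12 SA[12]=2  'edadafbbabaa'
  #13 SA[13]=7  'fbbabaa'

SA = [13, 12, 10, 4, 6, 11, 9, 8, 0, 1, 3, 5, 2, 7]
i: (SA[i-1],SA[i]) lcp shared
  1: (13,12) 1 'a'
  2: (12,10) 1 'a'
  3: (10,4) 1 'a'
  4: (4,6) 1 'a'
  5: (6,11) 0 ''
  6: (11,9) 2 'ba'
  7: (9,8) 1 'b'
  8: (8,0) 2 'bb'
  9: (0,1) 1 'b'
  10: (1,3) 0 ''
  11: (3,5) 2 'da'
  12: (5,2) 0 ''
  13: (2,7) 0 ''

[0, 1, 1, 1, 1, 0, 2, 1, 2, 1, 0, 2, 0, 0]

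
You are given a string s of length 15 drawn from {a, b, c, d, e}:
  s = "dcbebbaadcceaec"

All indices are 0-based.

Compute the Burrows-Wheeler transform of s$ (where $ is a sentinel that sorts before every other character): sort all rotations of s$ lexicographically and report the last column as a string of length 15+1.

rank  rotation          last
    0  $dcbebbaadcceaec  c
    1  aadcceaec$dcbebb  b
    2  adcceaec$dcbebba  a
    3  aec$dcbebbaadcce  e
    4  baadcceaec$dcbeb  b
    5  bbaadcceaec$dcbe  e
    6  bebbaadcceaec$dc  c
    7  c$dcbebbaadcceae  e
    8  cbebbaadcceaec$d  d
    9  cceaec$dcbebbaad  d
   10  ceaec$dcbebbaadc  c
   11  dcbebbaadcceaec$  $
   12  dcceaec$dcbebbaa  a
   13  eaec$dcbebbaadcc  c
   14  ebbaadcceaec$dcb  b
   15  ec$dcbebbaadccea  a

cbaebeceddc$acba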